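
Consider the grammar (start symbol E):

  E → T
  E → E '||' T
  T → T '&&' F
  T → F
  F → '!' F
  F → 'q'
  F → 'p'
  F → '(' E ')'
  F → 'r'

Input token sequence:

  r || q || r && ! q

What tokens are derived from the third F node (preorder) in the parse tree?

r

[E [E [E [T [F r]]] || [T [F q]]] || [T [T [F r]] && [F ! [F q]]]]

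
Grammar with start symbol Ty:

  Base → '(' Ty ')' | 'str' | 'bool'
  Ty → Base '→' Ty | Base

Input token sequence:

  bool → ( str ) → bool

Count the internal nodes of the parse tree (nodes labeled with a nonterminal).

[Ty [Base bool] → [Ty [Base ( [Ty [Base str]] )] → [Ty [Base bool]]]]

8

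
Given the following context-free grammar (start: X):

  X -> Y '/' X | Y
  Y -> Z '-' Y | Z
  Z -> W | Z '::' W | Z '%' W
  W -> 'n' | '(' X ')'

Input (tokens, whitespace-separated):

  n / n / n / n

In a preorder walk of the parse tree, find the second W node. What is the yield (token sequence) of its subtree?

[X [Y [Z [W n]]] / [X [Y [Z [W n]]] / [X [Y [Z [W n]]] / [X [Y [Z [W n]]]]]]]

n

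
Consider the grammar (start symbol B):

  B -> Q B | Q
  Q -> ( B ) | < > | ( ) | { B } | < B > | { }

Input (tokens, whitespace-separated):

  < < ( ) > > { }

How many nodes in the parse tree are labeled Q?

[B [Q < [B [Q < [B [Q ( )]] >]] >] [B [Q { }]]]

4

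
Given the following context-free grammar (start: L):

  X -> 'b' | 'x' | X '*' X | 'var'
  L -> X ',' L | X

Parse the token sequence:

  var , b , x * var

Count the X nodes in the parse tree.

5

[L [X var] , [L [X b] , [L [X [X x] * [X var]]]]]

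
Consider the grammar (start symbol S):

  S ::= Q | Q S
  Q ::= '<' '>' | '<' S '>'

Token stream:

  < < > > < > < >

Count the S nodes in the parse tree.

4

[S [Q < [S [Q < >]] >] [S [Q < >] [S [Q < >]]]]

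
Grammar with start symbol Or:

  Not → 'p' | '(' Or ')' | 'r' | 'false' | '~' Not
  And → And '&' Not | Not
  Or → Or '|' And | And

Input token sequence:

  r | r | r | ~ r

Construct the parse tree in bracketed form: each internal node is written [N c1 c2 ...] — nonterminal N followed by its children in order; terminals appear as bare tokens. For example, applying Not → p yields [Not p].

Or
Or | And
Or | And | And
Or | And | And | And
And | And | And | And
Not | And | And | And
r | And | And | And
r | Not | And | And
r | r | And | And
r | r | Not | And
r | r | r | And
r | r | r | Not
r | r | r | ~ Not
r | r | r | ~ r

[Or [Or [Or [Or [And [Not r]]] | [And [Not r]]] | [And [Not r]]] | [And [Not ~ [Not r]]]]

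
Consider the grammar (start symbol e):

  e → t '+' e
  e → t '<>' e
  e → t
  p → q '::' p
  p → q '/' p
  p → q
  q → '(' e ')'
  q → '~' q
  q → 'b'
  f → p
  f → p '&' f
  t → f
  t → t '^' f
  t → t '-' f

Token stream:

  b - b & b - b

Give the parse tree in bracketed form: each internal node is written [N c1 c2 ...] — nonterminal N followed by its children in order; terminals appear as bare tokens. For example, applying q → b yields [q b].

e
t
t - f
t - f - f
f - f - f
p - f - f
q - f - f
b - f - f
b - p & f - f
b - q & f - f
b - b & f - f
b - b & p - f
b - b & q - f
b - b & b - f
b - b & b - p
b - b & b - q
b - b & b - b

[e [t [t [t [f [p [q b]]]] - [f [p [q b]] & [f [p [q b]]]]] - [f [p [q b]]]]]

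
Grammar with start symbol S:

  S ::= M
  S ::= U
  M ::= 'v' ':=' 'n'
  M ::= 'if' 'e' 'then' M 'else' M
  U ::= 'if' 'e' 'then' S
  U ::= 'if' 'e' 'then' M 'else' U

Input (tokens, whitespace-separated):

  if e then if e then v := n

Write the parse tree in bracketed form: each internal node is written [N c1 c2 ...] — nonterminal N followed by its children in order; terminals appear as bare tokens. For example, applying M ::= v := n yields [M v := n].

[S [U if e then [S [U if e then [S [M v := n]]]]]]

S
U
if e then S
if e then U
if e then if e then S
if e then if e then M
if e then if e then v := n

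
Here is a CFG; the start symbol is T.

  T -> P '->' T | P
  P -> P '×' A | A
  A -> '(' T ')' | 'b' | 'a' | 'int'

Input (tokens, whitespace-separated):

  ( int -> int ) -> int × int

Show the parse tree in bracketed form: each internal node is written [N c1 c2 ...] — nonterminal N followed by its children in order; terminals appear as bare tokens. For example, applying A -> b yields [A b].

T
P -> T
A -> T
( T ) -> T
( P -> T ) -> T
( A -> T ) -> T
( int -> T ) -> T
( int -> P ) -> T
( int -> A ) -> T
( int -> int ) -> T
( int -> int ) -> P
( int -> int ) -> P × A
( int -> int ) -> A × A
( int -> int ) -> int × A
( int -> int ) -> int × int

[T [P [A ( [T [P [A int]] -> [T [P [A int]]]] )]] -> [T [P [P [A int]] × [A int]]]]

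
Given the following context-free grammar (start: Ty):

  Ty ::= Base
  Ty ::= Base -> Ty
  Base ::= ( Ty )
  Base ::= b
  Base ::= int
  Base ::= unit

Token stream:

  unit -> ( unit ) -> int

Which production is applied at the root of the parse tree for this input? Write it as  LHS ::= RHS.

Ty ::= Base -> Ty

[Ty [Base unit] -> [Ty [Base ( [Ty [Base unit]] )] -> [Ty [Base int]]]]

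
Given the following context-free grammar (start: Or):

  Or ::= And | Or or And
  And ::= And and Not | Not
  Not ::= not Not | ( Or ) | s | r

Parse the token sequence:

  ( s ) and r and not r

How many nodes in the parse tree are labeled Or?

2

[Or [And [And [And [Not ( [Or [And [Not s]]] )]] and [Not r]] and [Not not [Not r]]]]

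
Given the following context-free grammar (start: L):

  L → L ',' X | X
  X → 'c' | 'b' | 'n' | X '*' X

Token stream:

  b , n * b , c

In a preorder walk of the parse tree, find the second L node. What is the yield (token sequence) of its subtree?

b , n * b

[L [L [L [X b]] , [X [X n] * [X b]]] , [X c]]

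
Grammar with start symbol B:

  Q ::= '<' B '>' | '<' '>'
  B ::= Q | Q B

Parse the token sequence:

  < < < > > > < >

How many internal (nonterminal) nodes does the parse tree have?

[B [Q < [B [Q < [B [Q < >]] >]] >] [B [Q < >]]]

8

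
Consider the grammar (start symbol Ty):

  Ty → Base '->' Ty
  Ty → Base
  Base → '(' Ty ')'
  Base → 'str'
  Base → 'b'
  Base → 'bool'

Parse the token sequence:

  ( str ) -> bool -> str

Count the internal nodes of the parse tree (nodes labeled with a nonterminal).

8

[Ty [Base ( [Ty [Base str]] )] -> [Ty [Base bool] -> [Ty [Base str]]]]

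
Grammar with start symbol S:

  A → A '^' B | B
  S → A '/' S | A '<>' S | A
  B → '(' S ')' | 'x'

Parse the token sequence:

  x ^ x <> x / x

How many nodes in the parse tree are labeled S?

[S [A [A [B x]] ^ [B x]] <> [S [A [B x]] / [S [A [B x]]]]]

3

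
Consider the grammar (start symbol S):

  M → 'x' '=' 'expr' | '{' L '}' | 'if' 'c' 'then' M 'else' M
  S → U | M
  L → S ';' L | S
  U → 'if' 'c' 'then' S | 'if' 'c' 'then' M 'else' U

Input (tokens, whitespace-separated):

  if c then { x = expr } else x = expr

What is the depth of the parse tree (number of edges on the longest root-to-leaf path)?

6

[S [M if c then [M { [L [S [M x = expr]]] }] else [M x = expr]]]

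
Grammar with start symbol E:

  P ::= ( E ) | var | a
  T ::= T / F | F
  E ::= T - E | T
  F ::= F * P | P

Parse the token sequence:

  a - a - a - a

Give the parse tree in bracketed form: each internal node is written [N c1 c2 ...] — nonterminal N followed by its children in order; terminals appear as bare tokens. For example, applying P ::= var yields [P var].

[E [T [F [P a]]] - [E [T [F [P a]]] - [E [T [F [P a]]] - [E [T [F [P a]]]]]]]

E
T - E
F - E
P - E
a - E
a - T - E
a - F - E
a - P - E
a - a - E
a - a - T - E
a - a - F - E
a - a - P - E
a - a - a - E
a - a - a - T
a - a - a - F
a - a - a - P
a - a - a - a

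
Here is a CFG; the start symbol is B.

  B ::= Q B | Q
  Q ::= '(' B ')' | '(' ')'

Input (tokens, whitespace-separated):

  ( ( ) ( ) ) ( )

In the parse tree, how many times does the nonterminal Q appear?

[B [Q ( [B [Q ( )] [B [Q ( )]]] )] [B [Q ( )]]]

4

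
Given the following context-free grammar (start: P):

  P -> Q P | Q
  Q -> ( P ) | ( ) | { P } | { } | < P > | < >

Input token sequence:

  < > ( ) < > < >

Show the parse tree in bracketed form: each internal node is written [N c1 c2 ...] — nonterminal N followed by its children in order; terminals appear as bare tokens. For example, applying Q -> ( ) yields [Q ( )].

[P [Q < >] [P [Q ( )] [P [Q < >] [P [Q < >]]]]]

P
Q P
< > P
< > Q P
< > ( ) P
< > ( ) Q P
< > ( ) < > P
< > ( ) < > Q
< > ( ) < > < >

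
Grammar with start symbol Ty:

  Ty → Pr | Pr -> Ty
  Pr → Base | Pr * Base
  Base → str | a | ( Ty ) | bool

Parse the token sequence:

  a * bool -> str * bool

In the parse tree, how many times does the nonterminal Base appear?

4

[Ty [Pr [Pr [Base a]] * [Base bool]] -> [Ty [Pr [Pr [Base str]] * [Base bool]]]]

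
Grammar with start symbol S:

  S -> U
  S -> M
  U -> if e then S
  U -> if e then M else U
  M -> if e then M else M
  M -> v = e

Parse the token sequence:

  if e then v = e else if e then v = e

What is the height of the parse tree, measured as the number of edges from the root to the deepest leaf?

[S [U if e then [M v = e] else [U if e then [S [M v = e]]]]]

5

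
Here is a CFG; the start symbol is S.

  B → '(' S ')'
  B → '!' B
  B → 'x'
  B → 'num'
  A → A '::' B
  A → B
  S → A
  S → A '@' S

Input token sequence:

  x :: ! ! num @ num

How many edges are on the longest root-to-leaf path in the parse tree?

[S [A [A [B x]] :: [B ! [B ! [B num]]]] @ [S [A [B num]]]]

5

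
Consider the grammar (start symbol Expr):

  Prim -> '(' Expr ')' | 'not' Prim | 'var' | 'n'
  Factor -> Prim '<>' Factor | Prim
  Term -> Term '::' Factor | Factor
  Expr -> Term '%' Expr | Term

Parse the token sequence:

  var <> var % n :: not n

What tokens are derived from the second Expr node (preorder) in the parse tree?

n :: not n

[Expr [Term [Factor [Prim var] <> [Factor [Prim var]]]] % [Expr [Term [Term [Factor [Prim n]]] :: [Factor [Prim not [Prim n]]]]]]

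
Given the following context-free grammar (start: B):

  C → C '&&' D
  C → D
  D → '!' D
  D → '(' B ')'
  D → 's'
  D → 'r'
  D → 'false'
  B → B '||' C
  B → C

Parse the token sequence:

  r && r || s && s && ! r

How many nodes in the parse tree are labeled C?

5

[B [B [C [C [D r]] && [D r]]] || [C [C [C [D s]] && [D s]] && [D ! [D r]]]]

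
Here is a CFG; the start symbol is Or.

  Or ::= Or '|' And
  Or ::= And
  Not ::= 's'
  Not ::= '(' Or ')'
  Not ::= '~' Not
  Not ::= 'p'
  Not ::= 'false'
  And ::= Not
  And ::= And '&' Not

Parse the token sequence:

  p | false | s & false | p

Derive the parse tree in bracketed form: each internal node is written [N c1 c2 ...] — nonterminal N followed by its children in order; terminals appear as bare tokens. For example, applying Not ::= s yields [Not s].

Or
Or | And
Or | And | And
Or | And | And | And
And | And | And | And
Not | And | And | And
p | And | And | And
p | Not | And | And
p | false | And | And
p | false | And & Not | And
p | false | Not & Not | And
p | false | s & Not | And
p | false | s & false | And
p | false | s & false | Not
p | false | s & false | p

[Or [Or [Or [Or [And [Not p]]] | [And [Not false]]] | [And [And [Not s]] & [Not false]]] | [And [Not p]]]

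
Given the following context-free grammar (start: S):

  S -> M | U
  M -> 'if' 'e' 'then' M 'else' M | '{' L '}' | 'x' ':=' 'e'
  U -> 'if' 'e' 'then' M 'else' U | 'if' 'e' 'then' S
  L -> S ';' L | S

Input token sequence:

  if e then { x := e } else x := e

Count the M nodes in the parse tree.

4

[S [M if e then [M { [L [S [M x := e]]] }] else [M x := e]]]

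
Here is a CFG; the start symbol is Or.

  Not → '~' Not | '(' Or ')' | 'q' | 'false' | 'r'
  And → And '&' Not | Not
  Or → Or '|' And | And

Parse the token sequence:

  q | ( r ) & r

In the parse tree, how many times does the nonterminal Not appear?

4

[Or [Or [And [Not q]]] | [And [And [Not ( [Or [And [Not r]]] )]] & [Not r]]]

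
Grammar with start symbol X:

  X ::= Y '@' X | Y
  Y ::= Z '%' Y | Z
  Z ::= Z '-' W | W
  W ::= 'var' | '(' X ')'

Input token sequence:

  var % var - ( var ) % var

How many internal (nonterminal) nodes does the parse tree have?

[X [Y [Z [W var]] % [Y [Z [Z [W var]] - [W ( [X [Y [Z [W var]]]] )]] % [Y [Z [W var]]]]]]

16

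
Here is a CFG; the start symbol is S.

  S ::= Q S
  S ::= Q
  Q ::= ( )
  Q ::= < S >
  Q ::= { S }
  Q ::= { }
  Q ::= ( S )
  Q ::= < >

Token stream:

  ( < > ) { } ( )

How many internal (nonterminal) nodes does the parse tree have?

8

[S [Q ( [S [Q < >]] )] [S [Q { }] [S [Q ( )]]]]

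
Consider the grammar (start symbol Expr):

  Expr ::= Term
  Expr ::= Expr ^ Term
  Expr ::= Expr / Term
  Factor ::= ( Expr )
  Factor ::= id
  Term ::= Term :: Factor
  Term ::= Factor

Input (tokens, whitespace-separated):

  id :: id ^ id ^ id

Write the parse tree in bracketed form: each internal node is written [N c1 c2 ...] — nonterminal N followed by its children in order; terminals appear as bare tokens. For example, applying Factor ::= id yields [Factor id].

Expr
Expr ^ Term
Expr ^ Term ^ Term
Term ^ Term ^ Term
Term :: Factor ^ Term ^ Term
Factor :: Factor ^ Term ^ Term
id :: Factor ^ Term ^ Term
id :: id ^ Term ^ Term
id :: id ^ Factor ^ Term
id :: id ^ id ^ Term
id :: id ^ id ^ Factor
id :: id ^ id ^ id

[Expr [Expr [Expr [Term [Term [Factor id]] :: [Factor id]]] ^ [Term [Factor id]]] ^ [Term [Factor id]]]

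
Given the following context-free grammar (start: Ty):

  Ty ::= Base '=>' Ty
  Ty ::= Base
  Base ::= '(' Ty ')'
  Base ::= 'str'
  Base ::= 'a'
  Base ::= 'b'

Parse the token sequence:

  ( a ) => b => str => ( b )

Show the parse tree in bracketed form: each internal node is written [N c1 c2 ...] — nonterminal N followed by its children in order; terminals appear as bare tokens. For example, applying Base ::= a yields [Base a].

[Ty [Base ( [Ty [Base a]] )] => [Ty [Base b] => [Ty [Base str] => [Ty [Base ( [Ty [Base b]] )]]]]]

Ty
Base => Ty
( Ty ) => Ty
( Base ) => Ty
( a ) => Ty
( a ) => Base => Ty
( a ) => b => Ty
( a ) => b => Base => Ty
( a ) => b => str => Ty
( a ) => b => str => Base
( a ) => b => str => ( Ty )
( a ) => b => str => ( Base )
( a ) => b => str => ( b )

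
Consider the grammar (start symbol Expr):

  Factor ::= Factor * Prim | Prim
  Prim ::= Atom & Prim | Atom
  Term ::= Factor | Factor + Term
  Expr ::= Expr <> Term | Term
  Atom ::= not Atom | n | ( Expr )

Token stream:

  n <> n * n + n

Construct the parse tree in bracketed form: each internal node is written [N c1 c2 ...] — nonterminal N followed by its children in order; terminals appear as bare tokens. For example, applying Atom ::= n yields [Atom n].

Expr
Expr <> Term
Term <> Term
Factor <> Term
Prim <> Term
Atom <> Term
n <> Term
n <> Factor + Term
n <> Factor * Prim + Term
n <> Prim * Prim + Term
n <> Atom * Prim + Term
n <> n * Prim + Term
n <> n * Atom + Term
n <> n * n + Term
n <> n * n + Factor
n <> n * n + Prim
n <> n * n + Atom
n <> n * n + n

[Expr [Expr [Term [Factor [Prim [Atom n]]]]] <> [Term [Factor [Factor [Prim [Atom n]]] * [Prim [Atom n]]] + [Term [Factor [Prim [Atom n]]]]]]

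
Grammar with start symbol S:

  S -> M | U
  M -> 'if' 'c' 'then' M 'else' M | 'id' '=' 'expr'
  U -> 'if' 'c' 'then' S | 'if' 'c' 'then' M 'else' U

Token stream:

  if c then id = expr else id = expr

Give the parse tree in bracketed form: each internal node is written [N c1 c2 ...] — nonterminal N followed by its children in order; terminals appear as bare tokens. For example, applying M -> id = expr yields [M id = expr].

[S [M if c then [M id = expr] else [M id = expr]]]

S
M
if c then M else M
if c then id = expr else M
if c then id = expr else id = expr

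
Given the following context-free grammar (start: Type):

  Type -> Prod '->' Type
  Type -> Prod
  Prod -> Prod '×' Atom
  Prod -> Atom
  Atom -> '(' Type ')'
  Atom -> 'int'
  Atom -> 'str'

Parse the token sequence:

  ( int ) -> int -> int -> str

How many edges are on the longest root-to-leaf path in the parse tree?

6

[Type [Prod [Atom ( [Type [Prod [Atom int]]] )]] -> [Type [Prod [Atom int]] -> [Type [Prod [Atom int]] -> [Type [Prod [Atom str]]]]]]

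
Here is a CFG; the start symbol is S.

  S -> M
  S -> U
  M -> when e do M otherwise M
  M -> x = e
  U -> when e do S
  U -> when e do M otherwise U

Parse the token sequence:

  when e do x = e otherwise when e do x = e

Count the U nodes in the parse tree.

[S [U when e do [M x = e] otherwise [U when e do [S [M x = e]]]]]

2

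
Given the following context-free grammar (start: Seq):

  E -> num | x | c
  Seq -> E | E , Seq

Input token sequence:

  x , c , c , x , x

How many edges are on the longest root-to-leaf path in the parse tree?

[Seq [E x] , [Seq [E c] , [Seq [E c] , [Seq [E x] , [Seq [E x]]]]]]

6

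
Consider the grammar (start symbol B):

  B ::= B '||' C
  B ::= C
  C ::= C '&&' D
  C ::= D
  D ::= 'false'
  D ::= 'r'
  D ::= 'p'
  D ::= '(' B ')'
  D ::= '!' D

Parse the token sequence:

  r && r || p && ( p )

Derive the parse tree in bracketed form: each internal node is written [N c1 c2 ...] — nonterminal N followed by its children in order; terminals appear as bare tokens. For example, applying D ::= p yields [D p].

B
B || C
C || C
C && D || C
D && D || C
r && D || C
r && r || C
r && r || C && D
r && r || D && D
r && r || p && D
r && r || p && ( B )
r && r || p && ( C )
r && r || p && ( D )
r && r || p && ( p )

[B [B [C [C [D r]] && [D r]]] || [C [C [D p]] && [D ( [B [C [D p]]] )]]]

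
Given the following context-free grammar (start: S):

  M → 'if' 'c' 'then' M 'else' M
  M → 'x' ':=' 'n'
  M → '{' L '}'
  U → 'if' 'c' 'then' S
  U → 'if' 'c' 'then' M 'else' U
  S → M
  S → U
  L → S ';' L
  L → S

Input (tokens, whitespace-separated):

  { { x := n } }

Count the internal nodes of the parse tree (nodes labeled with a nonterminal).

8

[S [M { [L [S [M { [L [S [M x := n]]] }]]] }]]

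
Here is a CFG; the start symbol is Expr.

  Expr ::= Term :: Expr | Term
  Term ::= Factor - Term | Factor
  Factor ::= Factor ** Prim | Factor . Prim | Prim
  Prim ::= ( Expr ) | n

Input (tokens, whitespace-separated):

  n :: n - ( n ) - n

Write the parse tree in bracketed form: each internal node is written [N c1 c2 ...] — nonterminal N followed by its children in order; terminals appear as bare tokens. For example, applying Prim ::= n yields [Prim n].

Expr
Term :: Expr
Factor :: Expr
Prim :: Expr
n :: Expr
n :: Term
n :: Factor - Term
n :: Prim - Term
n :: n - Term
n :: n - Factor - Term
n :: n - Prim - Term
n :: n - ( Expr ) - Term
n :: n - ( Term ) - Term
n :: n - ( Factor ) - Term
n :: n - ( Prim ) - Term
n :: n - ( n ) - Term
n :: n - ( n ) - Factor
n :: n - ( n ) - Prim
n :: n - ( n ) - n

[Expr [Term [Factor [Prim n]]] :: [Expr [Term [Factor [Prim n]] - [Term [Factor [Prim ( [Expr [Term [Factor [Prim n]]]] )]] - [Term [Factor [Prim n]]]]]]]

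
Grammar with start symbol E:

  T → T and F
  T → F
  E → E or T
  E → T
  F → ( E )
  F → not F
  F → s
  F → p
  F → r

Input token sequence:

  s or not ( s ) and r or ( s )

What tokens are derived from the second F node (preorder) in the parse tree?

not ( s )

[E [E [E [T [F s]]] or [T [T [F not [F ( [E [T [F s]]] )]]] and [F r]]] or [T [F ( [E [T [F s]]] )]]]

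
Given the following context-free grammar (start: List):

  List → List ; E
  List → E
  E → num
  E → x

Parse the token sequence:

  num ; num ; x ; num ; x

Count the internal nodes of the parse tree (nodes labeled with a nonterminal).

10

[List [List [List [List [List [E num]] ; [E num]] ; [E x]] ; [E num]] ; [E x]]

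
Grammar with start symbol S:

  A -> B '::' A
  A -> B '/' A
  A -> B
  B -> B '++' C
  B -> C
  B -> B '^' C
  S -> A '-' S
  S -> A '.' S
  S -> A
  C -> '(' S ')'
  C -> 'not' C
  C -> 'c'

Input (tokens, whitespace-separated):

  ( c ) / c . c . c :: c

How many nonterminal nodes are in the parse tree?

22

[S [A [B [C ( [S [A [B [C c]]]] )]] / [A [B [C c]]]] . [S [A [B [C c]]] . [S [A [B [C c]] :: [A [B [C c]]]]]]]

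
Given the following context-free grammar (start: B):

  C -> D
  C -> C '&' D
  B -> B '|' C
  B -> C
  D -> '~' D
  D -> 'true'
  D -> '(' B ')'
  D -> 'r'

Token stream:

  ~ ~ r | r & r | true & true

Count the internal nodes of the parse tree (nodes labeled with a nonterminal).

15

[B [B [B [C [D ~ [D ~ [D r]]]]] | [C [C [D r]] & [D r]]] | [C [C [D true]] & [D true]]]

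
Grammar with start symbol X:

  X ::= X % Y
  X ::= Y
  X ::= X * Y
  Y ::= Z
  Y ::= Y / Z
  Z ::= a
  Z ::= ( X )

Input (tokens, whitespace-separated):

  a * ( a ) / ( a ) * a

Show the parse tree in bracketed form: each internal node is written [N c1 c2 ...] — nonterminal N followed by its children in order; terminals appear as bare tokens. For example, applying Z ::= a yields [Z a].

[X [X [X [Y [Z a]]] * [Y [Y [Z ( [X [Y [Z a]]] )]] / [Z ( [X [Y [Z a]]] )]]] * [Y [Z a]]]

X
X * Y
X * Y * Y
Y * Y * Y
Z * Y * Y
a * Y * Y
a * Y / Z * Y
a * Z / Z * Y
a * ( X ) / Z * Y
a * ( Y ) / Z * Y
a * ( Z ) / Z * Y
a * ( a ) / Z * Y
a * ( a ) / ( X ) * Y
a * ( a ) / ( Y ) * Y
a * ( a ) / ( Z ) * Y
a * ( a ) / ( a ) * Y
a * ( a ) / ( a ) * Z
a * ( a ) / ( a ) * a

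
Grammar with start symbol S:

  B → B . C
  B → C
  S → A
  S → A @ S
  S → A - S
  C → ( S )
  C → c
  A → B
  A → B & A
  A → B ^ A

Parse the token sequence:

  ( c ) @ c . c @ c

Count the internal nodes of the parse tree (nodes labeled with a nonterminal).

[S [A [B [C ( [S [A [B [C c]]]] )]]] @ [S [A [B [B [C c]] . [C c]]] @ [S [A [B [C c]]]]]]

18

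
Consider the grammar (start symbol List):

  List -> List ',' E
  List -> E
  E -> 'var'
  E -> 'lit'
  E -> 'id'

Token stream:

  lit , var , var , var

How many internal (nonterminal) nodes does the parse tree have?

[List [List [List [List [E lit]] , [E var]] , [E var]] , [E var]]

8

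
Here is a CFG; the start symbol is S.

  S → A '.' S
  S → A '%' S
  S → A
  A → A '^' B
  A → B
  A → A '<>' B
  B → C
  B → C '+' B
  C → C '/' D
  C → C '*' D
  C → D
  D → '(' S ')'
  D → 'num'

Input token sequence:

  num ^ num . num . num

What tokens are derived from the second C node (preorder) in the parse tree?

num

[S [A [A [B [C [D num]]]] ^ [B [C [D num]]]] . [S [A [B [C [D num]]]] . [S [A [B [C [D num]]]]]]]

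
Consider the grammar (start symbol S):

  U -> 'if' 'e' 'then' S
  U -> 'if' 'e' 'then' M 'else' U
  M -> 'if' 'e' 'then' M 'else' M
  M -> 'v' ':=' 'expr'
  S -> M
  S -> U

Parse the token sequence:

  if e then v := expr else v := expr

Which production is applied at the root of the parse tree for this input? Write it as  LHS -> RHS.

[S [M if e then [M v := expr] else [M v := expr]]]

S -> M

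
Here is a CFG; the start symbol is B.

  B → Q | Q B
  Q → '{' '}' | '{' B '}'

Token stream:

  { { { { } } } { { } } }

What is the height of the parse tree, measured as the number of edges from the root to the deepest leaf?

8

[B [Q { [B [Q { [B [Q { [B [Q { }]] }]] }] [B [Q { [B [Q { }]] }]]] }]]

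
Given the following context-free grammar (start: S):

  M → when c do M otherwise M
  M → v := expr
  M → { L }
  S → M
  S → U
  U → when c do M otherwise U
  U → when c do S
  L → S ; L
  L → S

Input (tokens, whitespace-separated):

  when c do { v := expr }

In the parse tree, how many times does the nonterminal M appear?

2

[S [U when c do [S [M { [L [S [M v := expr]]] }]]]]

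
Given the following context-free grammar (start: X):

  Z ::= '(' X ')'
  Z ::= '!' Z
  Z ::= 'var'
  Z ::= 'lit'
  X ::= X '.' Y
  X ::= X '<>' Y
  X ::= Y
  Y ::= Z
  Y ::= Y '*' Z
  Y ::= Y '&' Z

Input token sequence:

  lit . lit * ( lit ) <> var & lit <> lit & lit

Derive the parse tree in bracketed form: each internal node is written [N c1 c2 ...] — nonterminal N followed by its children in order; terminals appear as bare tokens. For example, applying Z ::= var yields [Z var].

X
X <> Y
X <> Y <> Y
X . Y <> Y <> Y
Y . Y <> Y <> Y
Z . Y <> Y <> Y
lit . Y <> Y <> Y
lit . Y * Z <> Y <> Y
lit . Z * Z <> Y <> Y
lit . lit * Z <> Y <> Y
lit . lit * ( X ) <> Y <> Y
lit . lit * ( Y ) <> Y <> Y
lit . lit * ( Z ) <> Y <> Y
lit . lit * ( lit ) <> Y <> Y
lit . lit * ( lit ) <> Y & Z <> Y
lit . lit * ( lit ) <> Z & Z <> Y
lit . lit * ( lit ) <> var & Z <> Y
lit . lit * ( lit ) <> var & lit <> Y
lit . lit * ( lit ) <> var & lit <> Y & Z
lit . lit * ( lit ) <> var & lit <> Z & Z
lit . lit * ( lit ) <> var & lit <> lit & Z
lit . lit * ( lit ) <> var & lit <> lit & lit

[X [X [X [X [Y [Z lit]]] . [Y [Y [Z lit]] * [Z ( [X [Y [Z lit]]] )]]] <> [Y [Y [Z var]] & [Z lit]]] <> [Y [Y [Z lit]] & [Z lit]]]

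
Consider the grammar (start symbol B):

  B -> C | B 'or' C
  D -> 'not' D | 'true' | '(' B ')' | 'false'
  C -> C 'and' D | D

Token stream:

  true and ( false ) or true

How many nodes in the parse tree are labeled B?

3

[B [B [C [C [D true]] and [D ( [B [C [D false]]] )]]] or [C [D true]]]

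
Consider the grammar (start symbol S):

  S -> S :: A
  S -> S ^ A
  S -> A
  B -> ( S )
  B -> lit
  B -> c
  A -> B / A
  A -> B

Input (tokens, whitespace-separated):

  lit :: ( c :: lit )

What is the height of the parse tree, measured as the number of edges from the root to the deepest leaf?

[S [S [A [B lit]]] :: [A [B ( [S [S [A [B c]]] :: [A [B lit]]] )]]]

7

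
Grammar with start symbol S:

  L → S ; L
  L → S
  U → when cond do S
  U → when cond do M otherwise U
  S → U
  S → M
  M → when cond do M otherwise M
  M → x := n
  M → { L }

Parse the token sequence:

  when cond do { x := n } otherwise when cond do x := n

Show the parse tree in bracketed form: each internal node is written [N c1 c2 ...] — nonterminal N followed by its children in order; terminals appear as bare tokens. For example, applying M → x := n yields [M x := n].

S
U
when cond do M otherwise U
when cond do { L } otherwise U
when cond do { S } otherwise U
when cond do { M } otherwise U
when cond do { x := n } otherwise U
when cond do { x := n } otherwise when cond do S
when cond do { x := n } otherwise when cond do M
when cond do { x := n } otherwise when cond do x := n

[S [U when cond do [M { [L [S [M x := n]]] }] otherwise [U when cond do [S [M x := n]]]]]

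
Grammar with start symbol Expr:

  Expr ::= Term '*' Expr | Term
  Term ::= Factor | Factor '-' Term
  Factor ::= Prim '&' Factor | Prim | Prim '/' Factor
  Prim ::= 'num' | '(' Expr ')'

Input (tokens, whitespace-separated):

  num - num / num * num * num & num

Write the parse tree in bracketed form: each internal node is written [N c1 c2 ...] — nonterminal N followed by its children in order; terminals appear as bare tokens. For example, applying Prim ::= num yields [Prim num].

[Expr [Term [Factor [Prim num]] - [Term [Factor [Prim num] / [Factor [Prim num]]]]] * [Expr [Term [Factor [Prim num]]] * [Expr [Term [Factor [Prim num] & [Factor [Prim num]]]]]]]

Expr
Term * Expr
Factor - Term * Expr
Prim - Term * Expr
num - Term * Expr
num - Factor * Expr
num - Prim / Factor * Expr
num - num / Factor * Expr
num - num / Prim * Expr
num - num / num * Expr
num - num / num * Term * Expr
num - num / num * Factor * Expr
num - num / num * Prim * Expr
num - num / num * num * Expr
num - num / num * num * Term
num - num / num * num * Factor
num - num / num * num * Prim & Factor
num - num / num * num * num & Factor
num - num / num * num * num & Prim
num - num / num * num * num & num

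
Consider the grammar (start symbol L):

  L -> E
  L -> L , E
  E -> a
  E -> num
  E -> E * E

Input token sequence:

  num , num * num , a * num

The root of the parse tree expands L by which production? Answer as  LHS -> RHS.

[L [L [L [E num]] , [E [E num] * [E num]]] , [E [E a] * [E num]]]

L -> L , E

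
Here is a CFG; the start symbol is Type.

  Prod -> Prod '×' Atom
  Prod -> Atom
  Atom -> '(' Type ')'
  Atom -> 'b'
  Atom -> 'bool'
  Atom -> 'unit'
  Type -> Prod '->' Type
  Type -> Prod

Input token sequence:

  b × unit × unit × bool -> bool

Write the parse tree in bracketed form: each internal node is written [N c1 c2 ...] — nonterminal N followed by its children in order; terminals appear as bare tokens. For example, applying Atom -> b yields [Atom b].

[Type [Prod [Prod [Prod [Prod [Atom b]] × [Atom unit]] × [Atom unit]] × [Atom bool]] -> [Type [Prod [Atom bool]]]]

Type
Prod -> Type
Prod × Atom -> Type
Prod × Atom × Atom -> Type
Prod × Atom × Atom × Atom -> Type
Atom × Atom × Atom × Atom -> Type
b × Atom × Atom × Atom -> Type
b × unit × Atom × Atom -> Type
b × unit × unit × Atom -> Type
b × unit × unit × bool -> Type
b × unit × unit × bool -> Prod
b × unit × unit × bool -> Atom
b × unit × unit × bool -> bool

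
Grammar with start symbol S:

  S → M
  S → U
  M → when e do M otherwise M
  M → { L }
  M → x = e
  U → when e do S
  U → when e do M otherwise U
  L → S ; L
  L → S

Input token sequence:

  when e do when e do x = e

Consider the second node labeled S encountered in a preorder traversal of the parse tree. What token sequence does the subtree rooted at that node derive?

when e do x = e

[S [U when e do [S [U when e do [S [M x = e]]]]]]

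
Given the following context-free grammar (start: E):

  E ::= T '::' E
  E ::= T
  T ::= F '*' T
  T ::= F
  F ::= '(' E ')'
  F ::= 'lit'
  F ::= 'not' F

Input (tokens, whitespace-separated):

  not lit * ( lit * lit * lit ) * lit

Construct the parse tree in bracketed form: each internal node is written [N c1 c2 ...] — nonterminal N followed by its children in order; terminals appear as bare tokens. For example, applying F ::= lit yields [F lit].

E
T
F * T
not F * T
not lit * T
not lit * F * T
not lit * ( E ) * T
not lit * ( T ) * T
not lit * ( F * T ) * T
not lit * ( lit * T ) * T
not lit * ( lit * F * T ) * T
not lit * ( lit * lit * T ) * T
not lit * ( lit * lit * F ) * T
not lit * ( lit * lit * lit ) * T
not lit * ( lit * lit * lit ) * F
not lit * ( lit * lit * lit ) * lit

[E [T [F not [F lit]] * [T [F ( [E [T [F lit] * [T [F lit] * [T [F lit]]]]] )] * [T [F lit]]]]]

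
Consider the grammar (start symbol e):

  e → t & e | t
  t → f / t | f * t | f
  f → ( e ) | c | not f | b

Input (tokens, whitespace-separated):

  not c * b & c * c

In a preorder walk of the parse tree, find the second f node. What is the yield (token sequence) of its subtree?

c

[e [t [f not [f c]] * [t [f b]]] & [e [t [f c] * [t [f c]]]]]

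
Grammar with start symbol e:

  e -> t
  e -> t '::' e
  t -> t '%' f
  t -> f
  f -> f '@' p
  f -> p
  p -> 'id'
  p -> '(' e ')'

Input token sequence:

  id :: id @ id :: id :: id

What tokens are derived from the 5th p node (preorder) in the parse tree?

[e [t [f [p id]]] :: [e [t [f [f [p id]] @ [p id]]] :: [e [t [f [p id]]] :: [e [t [f [p id]]]]]]]

id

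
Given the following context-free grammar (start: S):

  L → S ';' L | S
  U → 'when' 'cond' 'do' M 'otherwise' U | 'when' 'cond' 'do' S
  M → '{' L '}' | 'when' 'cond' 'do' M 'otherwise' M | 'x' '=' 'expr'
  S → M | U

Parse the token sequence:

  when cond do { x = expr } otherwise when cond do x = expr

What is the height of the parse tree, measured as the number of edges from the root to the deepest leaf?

[S [U when cond do [M { [L [S [M x = expr]]] }] otherwise [U when cond do [S [M x = expr]]]]]

6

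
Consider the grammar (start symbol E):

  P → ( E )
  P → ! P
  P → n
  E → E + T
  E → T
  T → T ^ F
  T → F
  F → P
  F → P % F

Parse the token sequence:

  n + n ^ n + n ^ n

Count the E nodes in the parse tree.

3

[E [E [E [T [F [P n]]]] + [T [T [F [P n]]] ^ [F [P n]]]] + [T [T [F [P n]]] ^ [F [P n]]]]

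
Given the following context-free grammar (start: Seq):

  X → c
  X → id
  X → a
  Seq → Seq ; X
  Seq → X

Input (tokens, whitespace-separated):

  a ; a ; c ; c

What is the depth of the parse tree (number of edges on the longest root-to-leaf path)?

5

[Seq [Seq [Seq [Seq [X a]] ; [X a]] ; [X c]] ; [X c]]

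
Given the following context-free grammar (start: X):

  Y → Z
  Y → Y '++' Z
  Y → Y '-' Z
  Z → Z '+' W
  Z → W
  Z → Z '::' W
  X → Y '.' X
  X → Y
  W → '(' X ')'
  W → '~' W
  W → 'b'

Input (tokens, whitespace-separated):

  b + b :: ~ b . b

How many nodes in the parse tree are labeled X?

2

[X [Y [Z [Z [Z [W b]] + [W b]] :: [W ~ [W b]]]] . [X [Y [Z [W b]]]]]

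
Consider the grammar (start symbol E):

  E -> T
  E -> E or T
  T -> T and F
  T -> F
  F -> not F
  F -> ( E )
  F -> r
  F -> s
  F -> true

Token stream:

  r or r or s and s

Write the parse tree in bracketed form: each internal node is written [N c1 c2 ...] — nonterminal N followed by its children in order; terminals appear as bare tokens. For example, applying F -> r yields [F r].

E
E or T
E or T or T
T or T or T
F or T or T
r or T or T
r or F or T
r or r or T
r or r or T and F
r or r or F and F
r or r or s and F
r or r or s and s

[E [E [E [T [F r]]] or [T [F r]]] or [T [T [F s]] and [F s]]]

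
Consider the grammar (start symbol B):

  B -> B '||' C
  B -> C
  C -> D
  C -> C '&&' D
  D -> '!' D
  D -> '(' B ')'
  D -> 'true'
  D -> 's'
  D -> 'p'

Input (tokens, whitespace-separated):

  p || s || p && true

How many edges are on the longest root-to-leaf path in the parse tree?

5

[B [B [B [C [D p]]] || [C [D s]]] || [C [C [D p]] && [D true]]]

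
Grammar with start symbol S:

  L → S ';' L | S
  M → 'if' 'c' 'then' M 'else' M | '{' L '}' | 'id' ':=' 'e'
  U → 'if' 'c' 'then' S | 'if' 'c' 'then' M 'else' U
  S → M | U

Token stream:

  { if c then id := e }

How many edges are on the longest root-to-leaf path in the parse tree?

[S [M { [L [S [U if c then [S [M id := e]]]]] }]]

7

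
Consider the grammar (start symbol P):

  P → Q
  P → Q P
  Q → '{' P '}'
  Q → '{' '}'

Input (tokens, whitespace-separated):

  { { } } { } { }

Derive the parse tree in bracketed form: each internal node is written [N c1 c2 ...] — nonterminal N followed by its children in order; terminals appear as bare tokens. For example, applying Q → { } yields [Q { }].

P
Q P
{ P } P
{ Q } P
{ { } } P
{ { } } Q P
{ { } } { } P
{ { } } { } Q
{ { } } { } { }

[P [Q { [P [Q { }]] }] [P [Q { }] [P [Q { }]]]]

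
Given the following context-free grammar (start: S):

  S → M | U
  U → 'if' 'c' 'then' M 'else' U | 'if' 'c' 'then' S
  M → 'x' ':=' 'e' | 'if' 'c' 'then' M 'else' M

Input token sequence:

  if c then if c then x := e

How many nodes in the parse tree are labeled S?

3

[S [U if c then [S [U if c then [S [M x := e]]]]]]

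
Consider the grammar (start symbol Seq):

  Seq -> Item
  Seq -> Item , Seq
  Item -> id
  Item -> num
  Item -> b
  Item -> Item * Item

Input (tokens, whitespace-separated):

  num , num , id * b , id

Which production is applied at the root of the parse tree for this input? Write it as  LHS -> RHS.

Seq -> Item , Seq

[Seq [Item num] , [Seq [Item num] , [Seq [Item [Item id] * [Item b]] , [Seq [Item id]]]]]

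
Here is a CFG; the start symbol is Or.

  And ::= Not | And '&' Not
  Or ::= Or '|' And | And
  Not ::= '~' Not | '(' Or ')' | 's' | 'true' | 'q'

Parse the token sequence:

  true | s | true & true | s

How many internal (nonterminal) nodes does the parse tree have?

14

[Or [Or [Or [Or [And [Not true]]] | [And [Not s]]] | [And [And [Not true]] & [Not true]]] | [And [Not s]]]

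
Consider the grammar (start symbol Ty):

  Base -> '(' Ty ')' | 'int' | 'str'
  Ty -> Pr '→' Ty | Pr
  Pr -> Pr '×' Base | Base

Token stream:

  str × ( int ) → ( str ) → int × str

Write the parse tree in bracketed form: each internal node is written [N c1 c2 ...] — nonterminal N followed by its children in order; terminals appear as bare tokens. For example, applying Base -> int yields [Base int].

[Ty [Pr [Pr [Base str]] × [Base ( [Ty [Pr [Base int]]] )]] → [Ty [Pr [Base ( [Ty [Pr [Base str]]] )]] → [Ty [Pr [Pr [Base int]] × [Base str]]]]]

Ty
Pr → Ty
Pr × Base → Ty
Base × Base → Ty
str × Base → Ty
str × ( Ty ) → Ty
str × ( Pr ) → Ty
str × ( Base ) → Ty
str × ( int ) → Ty
str × ( int ) → Pr → Ty
str × ( int ) → Base → Ty
str × ( int ) → ( Ty ) → Ty
str × ( int ) → ( Pr ) → Ty
str × ( int ) → ( Base ) → Ty
str × ( int ) → ( str ) → Ty
str × ( int ) → ( str ) → Pr
str × ( int ) → ( str ) → Pr × Base
str × ( int ) → ( str ) → Base × Base
str × ( int ) → ( str ) → int × Base
str × ( int ) → ( str ) → int × str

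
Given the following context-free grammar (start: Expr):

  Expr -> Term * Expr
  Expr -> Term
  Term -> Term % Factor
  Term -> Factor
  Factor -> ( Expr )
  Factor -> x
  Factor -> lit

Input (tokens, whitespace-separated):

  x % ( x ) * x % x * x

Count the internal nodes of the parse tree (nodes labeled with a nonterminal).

[Expr [Term [Term [Factor x]] % [Factor ( [Expr [Term [Factor x]]] )]] * [Expr [Term [Term [Factor x]] % [Factor x]] * [Expr [Term [Factor x]]]]]

16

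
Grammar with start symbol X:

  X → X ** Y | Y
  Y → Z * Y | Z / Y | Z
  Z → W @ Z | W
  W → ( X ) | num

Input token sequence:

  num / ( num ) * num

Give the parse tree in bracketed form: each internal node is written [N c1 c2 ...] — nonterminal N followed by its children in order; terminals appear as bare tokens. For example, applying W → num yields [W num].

[X [Y [Z [W num]] / [Y [Z [W ( [X [Y [Z [W num]]]] )]] * [Y [Z [W num]]]]]]

X
Y
Z / Y
W / Y
num / Y
num / Z * Y
num / W * Y
num / ( X ) * Y
num / ( Y ) * Y
num / ( Z ) * Y
num / ( W ) * Y
num / ( num ) * Y
num / ( num ) * Z
num / ( num ) * W
num / ( num ) * num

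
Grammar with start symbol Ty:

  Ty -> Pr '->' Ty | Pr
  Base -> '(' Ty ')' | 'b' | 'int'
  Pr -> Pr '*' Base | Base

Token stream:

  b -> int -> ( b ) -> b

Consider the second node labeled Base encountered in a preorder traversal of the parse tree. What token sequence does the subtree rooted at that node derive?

[Ty [Pr [Base b]] -> [Ty [Pr [Base int]] -> [Ty [Pr [Base ( [Ty [Pr [Base b]]] )]] -> [Ty [Pr [Base b]]]]]]

int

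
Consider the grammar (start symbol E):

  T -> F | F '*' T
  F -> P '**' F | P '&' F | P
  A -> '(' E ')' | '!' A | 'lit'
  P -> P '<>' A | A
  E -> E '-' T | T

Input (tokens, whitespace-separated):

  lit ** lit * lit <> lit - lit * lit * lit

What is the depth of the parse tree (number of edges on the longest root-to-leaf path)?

8

[E [E [T [F [P [A lit]] ** [F [P [A lit]]]] * [T [F [P [P [A lit]] <> [A lit]]]]]] - [T [F [P [A lit]]] * [T [F [P [A lit]]] * [T [F [P [A lit]]]]]]]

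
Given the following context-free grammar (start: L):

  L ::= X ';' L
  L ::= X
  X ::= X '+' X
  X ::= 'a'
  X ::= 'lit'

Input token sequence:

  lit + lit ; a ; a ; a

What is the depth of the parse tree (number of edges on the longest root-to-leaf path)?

5

[L [X [X lit] + [X lit]] ; [L [X a] ; [L [X a] ; [L [X a]]]]]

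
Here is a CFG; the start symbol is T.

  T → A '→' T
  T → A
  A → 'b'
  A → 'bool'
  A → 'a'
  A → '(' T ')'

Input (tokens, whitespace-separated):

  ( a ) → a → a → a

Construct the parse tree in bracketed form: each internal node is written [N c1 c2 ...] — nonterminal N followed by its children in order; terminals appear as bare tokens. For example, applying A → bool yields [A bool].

[T [A ( [T [A a]] )] → [T [A a] → [T [A a] → [T [A a]]]]]

T
A → T
( T ) → T
( A ) → T
( a ) → T
( a ) → A → T
( a ) → a → T
( a ) → a → A → T
( a ) → a → a → T
( a ) → a → a → A
( a ) → a → a → a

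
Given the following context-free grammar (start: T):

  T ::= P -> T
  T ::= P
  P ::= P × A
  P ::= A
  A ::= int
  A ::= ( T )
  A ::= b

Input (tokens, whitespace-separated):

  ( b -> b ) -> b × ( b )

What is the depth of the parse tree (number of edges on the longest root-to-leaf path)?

[T [P [A ( [T [P [A b]] -> [T [P [A b]]]] )]] -> [T [P [P [A b]] × [A ( [T [P [A b]]] )]]]]

7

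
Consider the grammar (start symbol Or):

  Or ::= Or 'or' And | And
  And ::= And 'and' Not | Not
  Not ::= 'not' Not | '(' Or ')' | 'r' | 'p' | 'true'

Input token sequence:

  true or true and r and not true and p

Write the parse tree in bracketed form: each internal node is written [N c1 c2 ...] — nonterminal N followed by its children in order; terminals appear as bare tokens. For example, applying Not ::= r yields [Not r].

Or
Or or And
And or And
Not or And
true or And
true or And and Not
true or And and Not and Not
true or And and Not and Not and Not
true or Not and Not and Not and Not
true or true and Not and Not and Not
true or true and r and Not and Not
true or true and r and not Not and Not
true or true and r and not true and Not
true or true and r and not true and p

[Or [Or [And [Not true]]] or [And [And [And [And [Not true]] and [Not r]] and [Not not [Not true]]] and [Not p]]]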